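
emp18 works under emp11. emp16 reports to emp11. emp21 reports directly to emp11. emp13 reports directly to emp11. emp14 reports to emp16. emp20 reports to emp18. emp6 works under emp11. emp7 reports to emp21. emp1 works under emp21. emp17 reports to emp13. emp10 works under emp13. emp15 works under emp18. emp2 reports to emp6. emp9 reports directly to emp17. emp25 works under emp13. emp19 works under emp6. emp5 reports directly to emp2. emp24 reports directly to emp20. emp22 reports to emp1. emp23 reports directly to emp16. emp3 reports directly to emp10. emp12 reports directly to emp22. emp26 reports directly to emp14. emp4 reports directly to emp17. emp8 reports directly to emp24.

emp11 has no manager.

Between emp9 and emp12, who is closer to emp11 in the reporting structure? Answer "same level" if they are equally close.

emp9

emp9 is 3 levels below emp11; emp12 is 4. emp9 is higher.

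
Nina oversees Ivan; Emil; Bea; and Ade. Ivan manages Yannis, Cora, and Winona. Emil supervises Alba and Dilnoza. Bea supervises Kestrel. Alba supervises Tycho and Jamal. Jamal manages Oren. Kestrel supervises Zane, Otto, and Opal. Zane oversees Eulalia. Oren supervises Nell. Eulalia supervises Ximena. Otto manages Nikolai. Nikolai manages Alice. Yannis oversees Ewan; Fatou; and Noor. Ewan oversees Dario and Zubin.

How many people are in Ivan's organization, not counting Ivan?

Ivan directly manages Yannis, Winona, Cora. Under Yannis: Noor, Fatou, Ewan, Zubin, Dario (5). Winona has no reports. Cora has no reports. So Ivan's organization is 3 direct reports plus everyone under them: 6 + 1 + 1 = 8.

8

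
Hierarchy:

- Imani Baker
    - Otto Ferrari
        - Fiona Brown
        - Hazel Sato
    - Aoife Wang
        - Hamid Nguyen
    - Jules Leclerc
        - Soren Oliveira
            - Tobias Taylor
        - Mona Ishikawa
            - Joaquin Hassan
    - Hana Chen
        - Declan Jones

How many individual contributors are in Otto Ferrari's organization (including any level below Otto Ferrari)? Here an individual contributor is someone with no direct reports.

2

The people in Otto Ferrari's organization with no one reporting to them are Hazel Sato, Fiona Brown. That is 2.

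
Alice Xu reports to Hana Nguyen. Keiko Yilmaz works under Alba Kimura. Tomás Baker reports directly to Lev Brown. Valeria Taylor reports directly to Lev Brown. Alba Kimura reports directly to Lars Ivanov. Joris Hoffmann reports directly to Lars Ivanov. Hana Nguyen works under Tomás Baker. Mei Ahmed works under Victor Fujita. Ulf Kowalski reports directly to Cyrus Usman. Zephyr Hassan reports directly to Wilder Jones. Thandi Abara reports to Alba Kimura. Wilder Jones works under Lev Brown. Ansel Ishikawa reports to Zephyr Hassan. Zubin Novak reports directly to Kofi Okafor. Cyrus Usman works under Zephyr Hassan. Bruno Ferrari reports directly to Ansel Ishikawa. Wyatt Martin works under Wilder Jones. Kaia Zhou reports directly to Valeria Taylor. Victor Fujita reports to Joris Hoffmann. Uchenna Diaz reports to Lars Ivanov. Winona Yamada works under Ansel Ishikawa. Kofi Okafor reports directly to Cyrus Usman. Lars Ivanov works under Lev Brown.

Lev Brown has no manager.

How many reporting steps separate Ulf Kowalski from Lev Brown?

Chain from Ulf Kowalski up to Lev Brown: Ulf Kowalski → Cyrus Usman → Zephyr Hassan → Wilder Jones → Lev Brown. That is 4 steps up, so Ulf Kowalski is 4 levels below Lev Brown.

4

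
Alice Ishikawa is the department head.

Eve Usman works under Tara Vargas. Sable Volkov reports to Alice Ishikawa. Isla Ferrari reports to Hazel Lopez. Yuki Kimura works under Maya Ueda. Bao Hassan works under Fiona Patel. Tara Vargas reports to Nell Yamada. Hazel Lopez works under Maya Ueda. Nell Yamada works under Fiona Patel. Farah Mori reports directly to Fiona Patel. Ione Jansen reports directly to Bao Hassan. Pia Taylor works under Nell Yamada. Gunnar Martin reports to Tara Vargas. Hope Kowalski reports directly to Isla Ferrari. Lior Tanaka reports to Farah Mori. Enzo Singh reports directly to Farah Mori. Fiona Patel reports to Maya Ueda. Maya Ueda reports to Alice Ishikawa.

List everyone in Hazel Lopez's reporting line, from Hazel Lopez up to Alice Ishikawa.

Hazel Lopez -> Maya Ueda -> Alice Ishikawa

Hazel Lopez reports to Maya Ueda. Maya Ueda reports to Alice Ishikawa. Alice Ishikawa is at the top.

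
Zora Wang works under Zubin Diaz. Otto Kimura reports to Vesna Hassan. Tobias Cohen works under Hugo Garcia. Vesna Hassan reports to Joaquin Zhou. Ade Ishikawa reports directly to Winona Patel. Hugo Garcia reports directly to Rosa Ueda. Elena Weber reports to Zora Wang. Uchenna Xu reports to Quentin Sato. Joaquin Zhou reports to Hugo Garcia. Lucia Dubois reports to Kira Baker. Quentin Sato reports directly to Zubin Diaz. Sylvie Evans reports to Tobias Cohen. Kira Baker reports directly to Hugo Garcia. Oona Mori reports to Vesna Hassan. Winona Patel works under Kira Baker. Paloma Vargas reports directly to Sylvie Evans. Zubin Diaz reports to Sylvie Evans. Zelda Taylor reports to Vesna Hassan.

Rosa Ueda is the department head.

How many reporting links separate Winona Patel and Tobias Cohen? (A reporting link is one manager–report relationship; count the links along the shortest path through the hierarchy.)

3

Winona Patel is 2 levels below Hugo Garcia, and Tobias Cohen is 1 level below Hugo Garcia (their lowest common manager). The shortest path runs up from Winona Patel to Hugo Garcia and back down to Tobias Cohen: 2 + 1 = 3 links.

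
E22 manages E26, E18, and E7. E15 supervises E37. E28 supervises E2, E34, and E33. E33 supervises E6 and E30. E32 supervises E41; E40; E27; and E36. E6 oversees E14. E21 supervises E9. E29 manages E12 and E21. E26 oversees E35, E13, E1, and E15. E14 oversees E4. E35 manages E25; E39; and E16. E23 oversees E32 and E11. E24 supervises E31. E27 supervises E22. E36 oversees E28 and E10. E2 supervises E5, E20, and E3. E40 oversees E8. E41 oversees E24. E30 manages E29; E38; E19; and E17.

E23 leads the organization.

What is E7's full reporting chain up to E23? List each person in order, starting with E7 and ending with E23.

E7 -> E22 -> E27 -> E32 -> E23

E7 reports to E22. E22 reports to E27. E27 reports to E32. E32 reports to E23. E23 is at the top.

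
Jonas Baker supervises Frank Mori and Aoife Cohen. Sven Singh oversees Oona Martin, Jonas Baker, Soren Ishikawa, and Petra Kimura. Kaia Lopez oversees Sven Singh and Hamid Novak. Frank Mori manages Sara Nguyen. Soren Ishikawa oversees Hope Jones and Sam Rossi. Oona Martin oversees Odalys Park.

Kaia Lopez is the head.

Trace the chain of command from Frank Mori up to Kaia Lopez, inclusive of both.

Frank Mori -> Jonas Baker -> Sven Singh -> Kaia Lopez

Frank Mori reports to Jonas Baker. Jonas Baker reports to Sven Singh. Sven Singh reports to Kaia Lopez. Kaia Lopez is at the top.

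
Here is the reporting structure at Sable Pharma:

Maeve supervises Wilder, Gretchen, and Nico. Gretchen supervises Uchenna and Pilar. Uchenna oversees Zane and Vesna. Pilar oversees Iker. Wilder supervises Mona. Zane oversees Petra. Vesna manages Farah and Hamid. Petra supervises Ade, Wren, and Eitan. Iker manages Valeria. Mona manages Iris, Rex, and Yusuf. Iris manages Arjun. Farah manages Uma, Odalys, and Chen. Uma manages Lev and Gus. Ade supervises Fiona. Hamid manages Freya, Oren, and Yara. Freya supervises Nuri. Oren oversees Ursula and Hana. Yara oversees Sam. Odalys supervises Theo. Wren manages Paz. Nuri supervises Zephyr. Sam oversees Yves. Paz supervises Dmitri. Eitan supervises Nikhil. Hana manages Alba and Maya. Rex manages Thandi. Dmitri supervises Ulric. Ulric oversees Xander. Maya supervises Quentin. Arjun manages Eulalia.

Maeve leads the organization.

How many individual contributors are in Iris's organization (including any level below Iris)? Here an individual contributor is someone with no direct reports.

1

The only person in Iris's organization with no one reporting to them is Eulalia. That is 1.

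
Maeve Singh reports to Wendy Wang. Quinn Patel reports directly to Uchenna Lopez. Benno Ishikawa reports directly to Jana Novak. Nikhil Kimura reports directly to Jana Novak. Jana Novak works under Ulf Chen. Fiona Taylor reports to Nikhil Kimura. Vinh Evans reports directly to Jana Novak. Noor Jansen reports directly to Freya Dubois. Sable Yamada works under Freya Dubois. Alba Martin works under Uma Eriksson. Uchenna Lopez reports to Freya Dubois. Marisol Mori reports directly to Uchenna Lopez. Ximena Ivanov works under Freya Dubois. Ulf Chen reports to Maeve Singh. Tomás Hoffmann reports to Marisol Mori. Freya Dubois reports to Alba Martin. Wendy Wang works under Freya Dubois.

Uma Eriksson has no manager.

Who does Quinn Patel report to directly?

Quinn Patel reports directly to Uchenna Lopez.

Uchenna Lopez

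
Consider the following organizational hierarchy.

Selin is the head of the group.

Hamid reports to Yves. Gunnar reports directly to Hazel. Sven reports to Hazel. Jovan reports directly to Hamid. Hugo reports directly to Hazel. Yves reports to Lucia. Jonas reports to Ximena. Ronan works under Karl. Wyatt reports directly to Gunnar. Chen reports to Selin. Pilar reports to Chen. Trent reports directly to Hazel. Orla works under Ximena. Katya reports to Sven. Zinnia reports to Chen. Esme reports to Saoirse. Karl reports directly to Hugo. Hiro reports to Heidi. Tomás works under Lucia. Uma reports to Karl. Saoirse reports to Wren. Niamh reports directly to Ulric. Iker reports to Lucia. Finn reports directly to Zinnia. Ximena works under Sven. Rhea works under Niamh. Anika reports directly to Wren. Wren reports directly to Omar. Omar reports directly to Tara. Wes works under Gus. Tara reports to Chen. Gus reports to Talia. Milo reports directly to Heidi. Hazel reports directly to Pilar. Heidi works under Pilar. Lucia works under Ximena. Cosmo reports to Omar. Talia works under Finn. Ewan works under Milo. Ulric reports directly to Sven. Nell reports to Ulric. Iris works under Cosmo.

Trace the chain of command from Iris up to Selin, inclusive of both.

Iris reports to Cosmo. Cosmo reports to Omar. Omar reports to Tara. Tara reports to Chen. Chen reports to Selin. Selin is at the top.

Iris -> Cosmo -> Omar -> Tara -> Chen -> Selin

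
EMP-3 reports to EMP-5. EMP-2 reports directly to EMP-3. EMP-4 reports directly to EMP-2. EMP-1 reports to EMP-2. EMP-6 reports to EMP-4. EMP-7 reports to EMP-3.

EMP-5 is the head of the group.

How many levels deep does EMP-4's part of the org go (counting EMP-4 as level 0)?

1

The longest chain under EMP-4 runs EMP-4 → EMP-6, which is 1 level below EMP-4.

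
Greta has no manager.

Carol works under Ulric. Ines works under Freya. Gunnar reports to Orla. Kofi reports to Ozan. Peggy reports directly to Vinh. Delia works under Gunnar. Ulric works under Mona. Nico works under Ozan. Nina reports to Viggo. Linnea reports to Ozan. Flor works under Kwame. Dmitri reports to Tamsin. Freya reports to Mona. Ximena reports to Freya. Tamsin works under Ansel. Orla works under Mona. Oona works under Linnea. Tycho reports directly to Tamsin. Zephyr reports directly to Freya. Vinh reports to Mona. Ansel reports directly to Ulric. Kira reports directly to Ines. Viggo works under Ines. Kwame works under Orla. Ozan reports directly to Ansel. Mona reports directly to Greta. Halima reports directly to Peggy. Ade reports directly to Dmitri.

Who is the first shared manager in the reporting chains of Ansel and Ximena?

Mona

Ansel's chain of managers is Ulric, Mona, Greta. Ximena's chain of managers is Freya, Mona, Greta. The first manager that appears in both chains is Mona.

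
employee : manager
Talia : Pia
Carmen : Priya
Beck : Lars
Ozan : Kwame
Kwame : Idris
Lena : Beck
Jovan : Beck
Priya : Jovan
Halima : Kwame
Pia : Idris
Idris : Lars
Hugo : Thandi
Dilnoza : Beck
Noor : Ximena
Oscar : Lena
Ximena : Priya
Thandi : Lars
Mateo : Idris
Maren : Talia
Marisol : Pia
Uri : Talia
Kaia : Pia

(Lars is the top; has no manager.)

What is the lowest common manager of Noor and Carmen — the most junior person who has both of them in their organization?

Priya

Noor's chain of managers is Ximena, Priya, Jovan, Beck, Lars. Carmen's chain of managers is Priya, Jovan, Beck, Lars. The first manager that appears in both chains is Priya.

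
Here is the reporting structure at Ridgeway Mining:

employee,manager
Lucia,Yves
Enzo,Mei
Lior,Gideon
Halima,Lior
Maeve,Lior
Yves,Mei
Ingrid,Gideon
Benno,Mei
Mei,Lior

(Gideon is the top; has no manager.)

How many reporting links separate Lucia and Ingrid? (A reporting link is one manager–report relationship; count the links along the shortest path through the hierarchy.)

5

Lucia is 4 levels below Gideon, and Ingrid is 1 level below Gideon (their lowest common manager). The shortest path runs up from Lucia to Gideon and back down to Ingrid: 4 + 1 = 5 links.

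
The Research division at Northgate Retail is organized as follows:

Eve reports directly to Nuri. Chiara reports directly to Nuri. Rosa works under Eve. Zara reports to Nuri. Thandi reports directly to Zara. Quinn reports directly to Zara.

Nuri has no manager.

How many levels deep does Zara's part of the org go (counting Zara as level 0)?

1

The longest chain under Zara runs Zara → Quinn, which is 1 level below Zara.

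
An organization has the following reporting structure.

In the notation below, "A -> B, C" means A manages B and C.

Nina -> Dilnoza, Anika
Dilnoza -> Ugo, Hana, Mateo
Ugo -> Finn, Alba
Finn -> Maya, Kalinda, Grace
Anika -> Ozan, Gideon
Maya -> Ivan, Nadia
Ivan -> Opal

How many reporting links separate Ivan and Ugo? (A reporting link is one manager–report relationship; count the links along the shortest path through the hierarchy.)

Ivan is in Ugo's organization: the chain from Ivan up to Ugo is Ivan → Maya → Finn → Ugo, which is 3 links.

3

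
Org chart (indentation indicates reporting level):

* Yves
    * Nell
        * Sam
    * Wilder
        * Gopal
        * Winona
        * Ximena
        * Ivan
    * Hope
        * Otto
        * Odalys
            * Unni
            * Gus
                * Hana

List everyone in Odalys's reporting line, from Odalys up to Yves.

Odalys reports to Hope. Hope reports to Yves. Yves is at the top.

Odalys -> Hope -> Yves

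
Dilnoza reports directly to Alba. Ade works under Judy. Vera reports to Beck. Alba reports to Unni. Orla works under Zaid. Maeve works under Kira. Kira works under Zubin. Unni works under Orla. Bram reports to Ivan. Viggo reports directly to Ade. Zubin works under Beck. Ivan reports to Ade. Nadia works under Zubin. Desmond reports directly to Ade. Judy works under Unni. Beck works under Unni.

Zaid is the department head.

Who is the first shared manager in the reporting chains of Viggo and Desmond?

Viggo's chain of managers is Ade, Judy, Unni, Orla, Zaid. Desmond's chain of managers is Ade, Judy, Unni, Orla, Zaid. The first manager that appears in both chains is Ade.

Ade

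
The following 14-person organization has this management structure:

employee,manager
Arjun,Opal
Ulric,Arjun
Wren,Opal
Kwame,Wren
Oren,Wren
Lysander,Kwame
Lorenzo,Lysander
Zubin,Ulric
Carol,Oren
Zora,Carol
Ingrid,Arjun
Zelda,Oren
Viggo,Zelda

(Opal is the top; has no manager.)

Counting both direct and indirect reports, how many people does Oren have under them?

Oren directly manages Carol, Zelda. Under Carol: Zora (1). Under Zelda: Viggo (1). So Oren's organization is 2 direct reports plus everyone under them: 2 + 2 = 4.

4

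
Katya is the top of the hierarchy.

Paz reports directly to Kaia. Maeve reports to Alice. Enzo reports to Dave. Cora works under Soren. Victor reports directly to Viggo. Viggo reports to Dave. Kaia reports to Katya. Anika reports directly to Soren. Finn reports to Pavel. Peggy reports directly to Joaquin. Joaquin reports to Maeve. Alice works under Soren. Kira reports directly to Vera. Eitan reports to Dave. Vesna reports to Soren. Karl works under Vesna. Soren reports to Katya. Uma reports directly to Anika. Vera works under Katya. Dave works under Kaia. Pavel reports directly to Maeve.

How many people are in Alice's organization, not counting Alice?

Alice directly manages Maeve. Under Maeve: Pavel, Finn, Joaquin, Peggy (4). That's 5 in total.

5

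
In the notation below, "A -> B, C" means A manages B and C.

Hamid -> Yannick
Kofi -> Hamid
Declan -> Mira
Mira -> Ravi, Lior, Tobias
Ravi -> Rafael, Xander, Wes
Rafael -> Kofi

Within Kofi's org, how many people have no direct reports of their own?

The only person in Kofi's organization with no one reporting to them is Yannick. That is 1.

1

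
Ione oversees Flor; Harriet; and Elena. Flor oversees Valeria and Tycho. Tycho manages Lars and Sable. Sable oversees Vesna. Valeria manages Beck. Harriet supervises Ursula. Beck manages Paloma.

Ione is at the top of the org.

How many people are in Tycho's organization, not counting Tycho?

3

Tycho directly manages Sable, Lars. Under Sable: Vesna (1). Lars has no reports. So Tycho's organization is 2 direct reports plus everyone under them: 2 + 1 = 3.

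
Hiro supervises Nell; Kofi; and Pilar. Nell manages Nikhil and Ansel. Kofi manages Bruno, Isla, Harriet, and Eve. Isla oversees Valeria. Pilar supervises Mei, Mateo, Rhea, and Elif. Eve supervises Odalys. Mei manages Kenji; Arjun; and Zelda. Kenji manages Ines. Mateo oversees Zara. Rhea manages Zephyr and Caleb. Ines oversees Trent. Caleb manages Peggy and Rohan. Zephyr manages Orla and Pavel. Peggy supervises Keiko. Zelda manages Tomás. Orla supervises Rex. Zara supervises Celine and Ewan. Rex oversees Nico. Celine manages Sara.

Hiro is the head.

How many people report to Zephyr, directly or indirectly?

Zephyr directly manages Pavel, Orla. Pavel has no reports. Under Orla: Rex, Nico (2). So Zephyr's organization is 2 direct reports plus everyone under them: 1 + 3 = 4.

4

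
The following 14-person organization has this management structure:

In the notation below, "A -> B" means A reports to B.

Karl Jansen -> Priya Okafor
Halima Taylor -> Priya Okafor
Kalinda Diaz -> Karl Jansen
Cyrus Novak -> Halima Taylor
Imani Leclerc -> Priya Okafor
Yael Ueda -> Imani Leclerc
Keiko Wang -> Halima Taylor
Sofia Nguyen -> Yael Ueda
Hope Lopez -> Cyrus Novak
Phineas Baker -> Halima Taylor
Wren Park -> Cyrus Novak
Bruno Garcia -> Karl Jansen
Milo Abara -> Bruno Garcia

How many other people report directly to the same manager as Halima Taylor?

2

Halima Taylor reports to Priya Okafor. Priya Okafor's other direct reports are Karl Jansen, Imani Leclerc — 2 peers.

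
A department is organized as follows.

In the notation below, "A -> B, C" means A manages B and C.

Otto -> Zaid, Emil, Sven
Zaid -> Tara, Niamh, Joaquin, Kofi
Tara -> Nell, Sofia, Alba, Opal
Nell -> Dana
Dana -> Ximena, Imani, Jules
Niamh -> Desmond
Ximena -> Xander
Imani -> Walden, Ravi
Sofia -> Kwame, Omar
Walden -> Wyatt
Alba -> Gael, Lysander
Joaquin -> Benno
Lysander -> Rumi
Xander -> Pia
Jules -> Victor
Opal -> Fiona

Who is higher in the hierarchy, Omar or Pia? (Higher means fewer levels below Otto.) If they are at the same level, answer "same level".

Omar is 4 levels below Otto; Pia is 7. Omar is higher.

Omar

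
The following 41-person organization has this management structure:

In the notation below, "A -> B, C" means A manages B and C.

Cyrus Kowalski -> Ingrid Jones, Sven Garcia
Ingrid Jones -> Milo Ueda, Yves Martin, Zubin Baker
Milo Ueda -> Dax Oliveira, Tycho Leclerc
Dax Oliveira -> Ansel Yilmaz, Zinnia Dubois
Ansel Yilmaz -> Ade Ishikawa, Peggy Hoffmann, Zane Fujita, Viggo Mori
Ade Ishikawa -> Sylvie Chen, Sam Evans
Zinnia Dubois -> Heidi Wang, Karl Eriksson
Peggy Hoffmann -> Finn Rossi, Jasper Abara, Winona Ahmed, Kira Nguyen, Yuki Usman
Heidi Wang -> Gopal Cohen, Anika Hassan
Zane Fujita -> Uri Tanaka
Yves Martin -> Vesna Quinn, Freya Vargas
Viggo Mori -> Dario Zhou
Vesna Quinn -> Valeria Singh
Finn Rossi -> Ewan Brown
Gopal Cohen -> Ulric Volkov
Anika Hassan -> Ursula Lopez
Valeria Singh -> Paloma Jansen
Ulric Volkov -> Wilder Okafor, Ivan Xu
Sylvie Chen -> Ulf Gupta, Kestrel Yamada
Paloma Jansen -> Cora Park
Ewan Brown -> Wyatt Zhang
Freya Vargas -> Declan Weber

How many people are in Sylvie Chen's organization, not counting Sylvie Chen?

2

Sylvie Chen directly manages Ulf Gupta, Kestrel Yamada. Ulf Gupta has no reports. Kestrel Yamada has no reports. So Sylvie Chen's organization is 2 direct reports plus everyone under them: 1 + 1 = 2.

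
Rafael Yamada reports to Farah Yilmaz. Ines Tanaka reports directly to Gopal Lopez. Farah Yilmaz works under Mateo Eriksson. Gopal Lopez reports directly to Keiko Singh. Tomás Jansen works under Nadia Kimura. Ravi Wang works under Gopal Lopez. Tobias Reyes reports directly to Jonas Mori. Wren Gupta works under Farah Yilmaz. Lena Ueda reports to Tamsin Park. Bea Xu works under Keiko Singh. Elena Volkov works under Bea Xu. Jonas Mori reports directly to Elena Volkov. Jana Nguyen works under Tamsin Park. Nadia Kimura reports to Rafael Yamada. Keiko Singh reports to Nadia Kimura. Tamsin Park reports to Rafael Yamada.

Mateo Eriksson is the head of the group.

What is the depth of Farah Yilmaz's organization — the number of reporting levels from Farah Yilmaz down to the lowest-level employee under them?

The longest chain under Farah Yilmaz runs Farah Yilmaz → Rafael Yamada → Nadia Kimura → Keiko Singh → Bea Xu → Elena Volkov → Jonas Mori → Tobias Reyes, which is 7 levels below Farah Yilmaz.

7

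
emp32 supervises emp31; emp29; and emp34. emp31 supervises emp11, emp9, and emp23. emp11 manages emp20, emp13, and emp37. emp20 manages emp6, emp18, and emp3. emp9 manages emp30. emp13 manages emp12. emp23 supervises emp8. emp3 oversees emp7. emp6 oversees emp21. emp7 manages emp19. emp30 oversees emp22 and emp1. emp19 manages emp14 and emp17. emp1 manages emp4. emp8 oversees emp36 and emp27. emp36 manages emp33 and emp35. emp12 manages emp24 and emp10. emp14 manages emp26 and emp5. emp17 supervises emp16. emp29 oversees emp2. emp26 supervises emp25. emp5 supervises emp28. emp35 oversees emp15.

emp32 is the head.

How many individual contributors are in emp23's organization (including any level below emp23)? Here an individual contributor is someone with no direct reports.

The people in emp23's organization with no one reporting to them are emp27, emp15, emp33. That is 3.

3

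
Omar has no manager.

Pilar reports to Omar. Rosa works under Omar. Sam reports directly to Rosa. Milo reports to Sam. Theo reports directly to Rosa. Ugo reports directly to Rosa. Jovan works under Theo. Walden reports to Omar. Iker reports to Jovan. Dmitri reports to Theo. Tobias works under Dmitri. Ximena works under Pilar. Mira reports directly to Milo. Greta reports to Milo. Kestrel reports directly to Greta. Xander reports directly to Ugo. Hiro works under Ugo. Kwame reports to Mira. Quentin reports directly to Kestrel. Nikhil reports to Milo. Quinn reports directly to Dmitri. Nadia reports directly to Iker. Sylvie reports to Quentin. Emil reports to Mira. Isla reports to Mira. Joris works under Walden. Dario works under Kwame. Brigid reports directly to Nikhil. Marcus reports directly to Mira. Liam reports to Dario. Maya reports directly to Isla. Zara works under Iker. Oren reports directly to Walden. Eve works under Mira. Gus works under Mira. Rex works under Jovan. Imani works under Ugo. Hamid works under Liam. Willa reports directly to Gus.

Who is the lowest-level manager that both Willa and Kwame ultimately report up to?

Willa's chain of managers is Gus, Mira, Milo, Sam, Rosa, Omar. Kwame's chain of managers is Mira, Milo, Sam, Rosa, Omar. The first manager that appears in both chains is Mira.

Mira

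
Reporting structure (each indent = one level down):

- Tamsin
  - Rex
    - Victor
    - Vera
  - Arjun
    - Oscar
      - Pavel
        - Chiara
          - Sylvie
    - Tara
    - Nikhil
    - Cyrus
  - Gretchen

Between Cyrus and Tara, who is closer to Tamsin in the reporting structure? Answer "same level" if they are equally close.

Both Cyrus and Tara are 2 levels below Tamsin.

same level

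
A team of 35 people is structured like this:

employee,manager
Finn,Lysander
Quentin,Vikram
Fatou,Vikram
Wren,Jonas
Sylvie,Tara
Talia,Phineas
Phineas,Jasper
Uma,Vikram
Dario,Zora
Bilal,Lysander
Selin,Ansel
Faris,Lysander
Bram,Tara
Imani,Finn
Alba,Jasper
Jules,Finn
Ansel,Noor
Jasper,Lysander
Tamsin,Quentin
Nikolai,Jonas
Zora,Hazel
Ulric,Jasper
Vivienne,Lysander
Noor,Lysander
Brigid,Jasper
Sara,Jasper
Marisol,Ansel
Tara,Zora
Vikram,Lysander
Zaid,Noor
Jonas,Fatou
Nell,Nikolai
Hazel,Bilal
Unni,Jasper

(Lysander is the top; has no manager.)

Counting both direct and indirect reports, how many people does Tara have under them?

2

Tara directly manages Sylvie, Bram. Sylvie has no reports. Bram has no reports. So Tara's organization is 2 direct reports plus everyone under them: 1 + 1 = 2.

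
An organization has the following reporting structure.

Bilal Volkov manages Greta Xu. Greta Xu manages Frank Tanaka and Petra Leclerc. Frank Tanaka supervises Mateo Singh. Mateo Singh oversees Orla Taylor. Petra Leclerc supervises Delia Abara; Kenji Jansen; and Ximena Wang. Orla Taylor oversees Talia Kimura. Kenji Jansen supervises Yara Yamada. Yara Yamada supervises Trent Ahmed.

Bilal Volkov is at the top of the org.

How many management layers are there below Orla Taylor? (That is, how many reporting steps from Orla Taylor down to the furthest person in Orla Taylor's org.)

The longest chain under Orla Taylor runs Orla Taylor → Talia Kimura, which is 1 level below Orla Taylor.

1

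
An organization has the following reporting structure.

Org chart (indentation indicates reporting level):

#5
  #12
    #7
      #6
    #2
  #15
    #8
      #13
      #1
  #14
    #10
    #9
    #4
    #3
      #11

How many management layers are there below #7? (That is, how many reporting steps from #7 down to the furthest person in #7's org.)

1

The longest chain under #7 runs #7 → #6, which is 1 level below #7.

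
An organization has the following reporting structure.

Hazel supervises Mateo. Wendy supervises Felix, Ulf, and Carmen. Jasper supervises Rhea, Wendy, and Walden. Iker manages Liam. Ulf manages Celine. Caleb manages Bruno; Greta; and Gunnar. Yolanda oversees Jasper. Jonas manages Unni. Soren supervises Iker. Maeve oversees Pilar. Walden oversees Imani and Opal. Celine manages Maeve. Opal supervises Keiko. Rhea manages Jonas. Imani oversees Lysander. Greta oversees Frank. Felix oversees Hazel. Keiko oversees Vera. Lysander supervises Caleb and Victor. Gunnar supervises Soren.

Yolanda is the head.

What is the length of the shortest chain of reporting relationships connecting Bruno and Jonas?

7

Bruno is 5 levels below Jasper, and Jonas is 2 levels below Jasper (their lowest common manager). The shortest path runs up from Bruno to Jasper and back down to Jonas: 5 + 2 = 7 links.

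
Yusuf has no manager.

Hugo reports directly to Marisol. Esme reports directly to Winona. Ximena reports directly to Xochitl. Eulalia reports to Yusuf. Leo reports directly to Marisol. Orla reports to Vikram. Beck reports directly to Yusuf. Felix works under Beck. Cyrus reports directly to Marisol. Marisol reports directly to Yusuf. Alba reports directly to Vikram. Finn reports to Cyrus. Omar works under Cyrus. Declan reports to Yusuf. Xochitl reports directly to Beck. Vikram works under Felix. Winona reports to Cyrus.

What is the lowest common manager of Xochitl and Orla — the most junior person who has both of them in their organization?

Xochitl's chain of managers is Beck, Yusuf. Orla's chain of managers is Vikram, Felix, Beck, Yusuf. The first manager that appears in both chains is Beck.

Beck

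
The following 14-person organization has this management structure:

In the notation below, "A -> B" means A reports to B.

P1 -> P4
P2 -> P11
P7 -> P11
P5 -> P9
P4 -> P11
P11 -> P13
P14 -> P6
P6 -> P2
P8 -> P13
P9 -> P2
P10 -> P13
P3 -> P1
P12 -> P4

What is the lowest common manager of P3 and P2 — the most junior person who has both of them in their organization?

P3's chain of managers is P1, P4, P11, P13. P2's chain of managers is P11, P13. The first manager that appears in both chains is P11.

P11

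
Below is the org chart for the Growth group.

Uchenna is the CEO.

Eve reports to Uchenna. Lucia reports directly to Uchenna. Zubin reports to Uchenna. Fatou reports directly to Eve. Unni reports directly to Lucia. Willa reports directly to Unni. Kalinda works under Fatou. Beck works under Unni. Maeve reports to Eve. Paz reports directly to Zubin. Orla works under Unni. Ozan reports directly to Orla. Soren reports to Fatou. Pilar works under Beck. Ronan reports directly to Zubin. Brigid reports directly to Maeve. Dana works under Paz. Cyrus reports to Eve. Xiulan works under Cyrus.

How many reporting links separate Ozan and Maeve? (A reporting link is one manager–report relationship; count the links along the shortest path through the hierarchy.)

6

Ozan is 4 levels below Uchenna, and Maeve is 2 levels below Uchenna (their lowest common manager). The shortest path runs up from Ozan to Uchenna and back down to Maeve: 4 + 2 = 6 links.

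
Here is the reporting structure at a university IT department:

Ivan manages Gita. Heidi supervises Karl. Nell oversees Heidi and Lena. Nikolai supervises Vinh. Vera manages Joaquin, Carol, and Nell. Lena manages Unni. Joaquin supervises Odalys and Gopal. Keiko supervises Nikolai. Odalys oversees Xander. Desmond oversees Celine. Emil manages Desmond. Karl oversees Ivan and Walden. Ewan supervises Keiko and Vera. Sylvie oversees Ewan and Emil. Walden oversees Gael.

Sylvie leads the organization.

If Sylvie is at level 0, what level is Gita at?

7

Chain from Gita up to Sylvie: Gita → Ivan → Karl → Heidi → Nell → Vera → Ewan → Sylvie. That is 7 steps up, so Gita is 7 levels below Sylvie.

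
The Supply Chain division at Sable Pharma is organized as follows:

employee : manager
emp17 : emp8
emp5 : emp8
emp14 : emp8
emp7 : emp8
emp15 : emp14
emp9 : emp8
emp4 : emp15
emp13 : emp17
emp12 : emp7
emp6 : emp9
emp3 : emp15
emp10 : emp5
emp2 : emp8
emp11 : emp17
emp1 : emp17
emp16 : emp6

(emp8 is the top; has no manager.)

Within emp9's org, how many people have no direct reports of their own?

1

The only person in emp9's organization with no one reporting to them is emp16. That is 1.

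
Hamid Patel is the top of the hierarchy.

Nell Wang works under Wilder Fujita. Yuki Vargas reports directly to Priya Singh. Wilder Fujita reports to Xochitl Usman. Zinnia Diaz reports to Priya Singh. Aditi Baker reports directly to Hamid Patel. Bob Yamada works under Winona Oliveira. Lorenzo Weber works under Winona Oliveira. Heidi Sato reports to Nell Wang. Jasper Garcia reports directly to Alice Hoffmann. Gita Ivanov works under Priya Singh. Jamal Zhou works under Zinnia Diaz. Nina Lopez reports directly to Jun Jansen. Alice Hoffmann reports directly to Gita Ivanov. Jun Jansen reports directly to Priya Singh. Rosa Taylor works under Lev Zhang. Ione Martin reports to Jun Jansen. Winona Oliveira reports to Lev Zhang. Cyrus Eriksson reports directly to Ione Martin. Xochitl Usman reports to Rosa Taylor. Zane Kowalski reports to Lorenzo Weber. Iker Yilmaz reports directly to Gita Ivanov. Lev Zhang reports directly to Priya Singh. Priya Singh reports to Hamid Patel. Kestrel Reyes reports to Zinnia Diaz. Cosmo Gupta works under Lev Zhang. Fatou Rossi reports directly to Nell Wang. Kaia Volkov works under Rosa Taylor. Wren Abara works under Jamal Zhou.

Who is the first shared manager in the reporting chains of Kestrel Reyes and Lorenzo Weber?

Priya Singh

Kestrel Reyes's chain of managers is Zinnia Diaz, Priya Singh, Hamid Patel. Lorenzo Weber's chain of managers is Winona Oliveira, Lev Zhang, Priya Singh, Hamid Patel. The first manager that appears in both chains is Priya Singh.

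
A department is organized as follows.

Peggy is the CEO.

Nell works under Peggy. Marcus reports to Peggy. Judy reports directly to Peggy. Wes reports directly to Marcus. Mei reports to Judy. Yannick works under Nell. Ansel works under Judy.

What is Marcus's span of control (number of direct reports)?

Marcus directly manages Wes. That is 1 direct report.

1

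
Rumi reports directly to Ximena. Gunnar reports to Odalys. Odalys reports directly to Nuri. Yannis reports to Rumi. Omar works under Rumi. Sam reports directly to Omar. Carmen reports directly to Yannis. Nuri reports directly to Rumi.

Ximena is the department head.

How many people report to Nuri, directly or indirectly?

2

Nuri directly manages Odalys. Under Odalys: Gunnar (1). That's 2 in total.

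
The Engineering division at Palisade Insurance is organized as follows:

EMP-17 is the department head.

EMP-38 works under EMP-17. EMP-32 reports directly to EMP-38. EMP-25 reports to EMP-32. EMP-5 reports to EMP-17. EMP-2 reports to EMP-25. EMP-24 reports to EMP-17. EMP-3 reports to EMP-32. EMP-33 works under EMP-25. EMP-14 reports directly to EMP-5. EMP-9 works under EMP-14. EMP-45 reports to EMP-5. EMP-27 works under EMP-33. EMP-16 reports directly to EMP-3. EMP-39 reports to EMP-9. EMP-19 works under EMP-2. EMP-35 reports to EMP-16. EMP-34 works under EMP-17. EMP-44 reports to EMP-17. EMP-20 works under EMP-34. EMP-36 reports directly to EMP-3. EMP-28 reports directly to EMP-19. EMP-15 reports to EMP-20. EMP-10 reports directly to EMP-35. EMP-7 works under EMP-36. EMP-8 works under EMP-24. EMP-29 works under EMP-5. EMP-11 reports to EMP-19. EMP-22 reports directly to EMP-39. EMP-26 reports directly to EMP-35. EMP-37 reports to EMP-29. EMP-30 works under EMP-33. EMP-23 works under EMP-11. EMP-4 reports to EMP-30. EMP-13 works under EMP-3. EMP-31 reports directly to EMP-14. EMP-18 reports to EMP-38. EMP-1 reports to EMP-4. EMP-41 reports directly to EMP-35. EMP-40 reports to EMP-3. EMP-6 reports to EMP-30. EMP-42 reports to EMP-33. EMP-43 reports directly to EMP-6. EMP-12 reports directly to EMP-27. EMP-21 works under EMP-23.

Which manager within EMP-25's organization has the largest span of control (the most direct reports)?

Direct-report counts within EMP-25's organization: EMP-25 has 2; EMP-33 has 3; EMP-30 has 2; EMP-6 has 1; EMP-4 has 1; EMP-27 has 1; EMP-2 has 1; EMP-19 has 2; EMP-11 has 1; EMP-23 has 1. The largest is 3, held by EMP-33.

EMP-33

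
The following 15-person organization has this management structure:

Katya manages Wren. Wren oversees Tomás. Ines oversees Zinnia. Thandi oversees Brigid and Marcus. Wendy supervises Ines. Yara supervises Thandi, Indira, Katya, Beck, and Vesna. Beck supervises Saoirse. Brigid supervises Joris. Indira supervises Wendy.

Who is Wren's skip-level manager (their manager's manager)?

Wren reports to Katya, and Katya reports to Yara. So Wren's skip-level manager is Yara.

Yara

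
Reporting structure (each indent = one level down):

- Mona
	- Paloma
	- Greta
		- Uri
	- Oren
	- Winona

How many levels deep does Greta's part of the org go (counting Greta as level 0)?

1

The longest chain under Greta runs Greta → Uri, which is 1 level below Greta.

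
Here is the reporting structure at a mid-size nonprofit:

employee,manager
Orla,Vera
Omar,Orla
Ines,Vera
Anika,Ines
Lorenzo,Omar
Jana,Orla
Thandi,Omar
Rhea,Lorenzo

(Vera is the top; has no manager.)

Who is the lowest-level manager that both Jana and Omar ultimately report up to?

Jana's chain of managers is Orla, Vera. Omar's chain of managers is Orla, Vera. The first manager that appears in both chains is Orla.

Orla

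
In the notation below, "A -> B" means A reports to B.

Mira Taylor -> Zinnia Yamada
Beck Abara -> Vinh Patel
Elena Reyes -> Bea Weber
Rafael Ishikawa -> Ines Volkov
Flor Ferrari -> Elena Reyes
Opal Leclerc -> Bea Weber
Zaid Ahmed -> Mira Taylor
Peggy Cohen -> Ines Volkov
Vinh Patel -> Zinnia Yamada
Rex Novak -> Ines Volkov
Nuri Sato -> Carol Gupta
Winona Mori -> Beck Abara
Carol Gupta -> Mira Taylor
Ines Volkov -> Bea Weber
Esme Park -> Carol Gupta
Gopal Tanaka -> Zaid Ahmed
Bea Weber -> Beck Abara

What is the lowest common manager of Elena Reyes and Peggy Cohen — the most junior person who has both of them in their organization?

Elena Reyes's chain of managers is Bea Weber, Beck Abara, Vinh Patel, Zinnia Yamada. Peggy Cohen's chain of managers is Ines Volkov, Bea Weber, Beck Abara, Vinh Patel, Zinnia Yamada. The first manager that appears in both chains is Bea Weber.

Bea Weber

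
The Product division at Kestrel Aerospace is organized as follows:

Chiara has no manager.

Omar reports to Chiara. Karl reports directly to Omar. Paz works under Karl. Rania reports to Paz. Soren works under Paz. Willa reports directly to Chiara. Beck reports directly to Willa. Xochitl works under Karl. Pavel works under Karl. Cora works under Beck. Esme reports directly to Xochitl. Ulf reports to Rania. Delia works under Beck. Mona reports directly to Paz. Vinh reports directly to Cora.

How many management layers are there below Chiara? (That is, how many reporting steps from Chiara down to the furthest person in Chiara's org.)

The longest chain under Chiara runs Chiara → Omar → Karl → Paz → Rania → Ulf, which is 5 levels below Chiara.

5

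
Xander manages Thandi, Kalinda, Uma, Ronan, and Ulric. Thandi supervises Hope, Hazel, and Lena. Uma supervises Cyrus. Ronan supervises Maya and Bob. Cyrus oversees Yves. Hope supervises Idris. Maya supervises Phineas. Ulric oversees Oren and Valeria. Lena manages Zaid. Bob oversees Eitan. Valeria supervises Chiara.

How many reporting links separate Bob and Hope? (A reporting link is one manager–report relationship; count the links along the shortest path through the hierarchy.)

Bob is 2 levels below Xander, and Hope is 2 levels below Xander (their lowest common manager). The shortest path runs up from Bob to Xander and back down to Hope: 2 + 2 = 4 links.

4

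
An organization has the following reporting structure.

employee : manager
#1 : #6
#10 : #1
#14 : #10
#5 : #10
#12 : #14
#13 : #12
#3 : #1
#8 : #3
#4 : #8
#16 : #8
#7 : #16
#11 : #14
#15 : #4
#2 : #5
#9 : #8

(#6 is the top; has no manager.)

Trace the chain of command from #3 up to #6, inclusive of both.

#3 -> #1 -> #6

#3 reports to #1. #1 reports to #6. #6 is at the top.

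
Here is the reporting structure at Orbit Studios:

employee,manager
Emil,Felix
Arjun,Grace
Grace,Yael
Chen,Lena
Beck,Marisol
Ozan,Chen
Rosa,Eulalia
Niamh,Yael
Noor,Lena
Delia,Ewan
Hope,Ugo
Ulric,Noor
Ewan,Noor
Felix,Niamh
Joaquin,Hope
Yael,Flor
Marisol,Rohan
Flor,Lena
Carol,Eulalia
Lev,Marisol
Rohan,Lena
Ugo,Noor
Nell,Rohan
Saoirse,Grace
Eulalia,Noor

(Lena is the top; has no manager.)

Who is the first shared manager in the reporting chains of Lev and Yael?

Lev's chain of managers is Marisol, Rohan, Lena. Yael's chain of managers is Flor, Lena. The first manager that appears in both chains is Lena.

Lena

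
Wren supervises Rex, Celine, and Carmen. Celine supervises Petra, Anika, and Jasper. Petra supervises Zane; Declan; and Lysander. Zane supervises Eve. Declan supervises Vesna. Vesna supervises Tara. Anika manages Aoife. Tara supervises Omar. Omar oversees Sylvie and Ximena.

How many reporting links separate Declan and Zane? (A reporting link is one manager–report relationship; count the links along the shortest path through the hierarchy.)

2

Declan is 1 level below Petra, and Zane is 1 level below Petra (their lowest common manager). The shortest path runs up from Declan to Petra and back down to Zane: 1 + 1 = 2 links.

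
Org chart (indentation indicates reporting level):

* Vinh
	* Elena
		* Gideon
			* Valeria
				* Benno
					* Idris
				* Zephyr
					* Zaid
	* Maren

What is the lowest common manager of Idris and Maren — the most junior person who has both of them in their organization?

Vinh

Idris's chain of managers is Benno, Valeria, Gideon, Elena, Vinh. Maren's chain of managers is Vinh. The first manager that appears in both chains is Vinh.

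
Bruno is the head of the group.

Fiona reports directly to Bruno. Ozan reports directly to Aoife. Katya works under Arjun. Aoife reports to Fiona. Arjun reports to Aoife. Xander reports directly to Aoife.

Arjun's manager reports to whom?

Fiona

Arjun reports to Aoife, and Aoife reports to Fiona. So Arjun's skip-level manager is Fiona.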